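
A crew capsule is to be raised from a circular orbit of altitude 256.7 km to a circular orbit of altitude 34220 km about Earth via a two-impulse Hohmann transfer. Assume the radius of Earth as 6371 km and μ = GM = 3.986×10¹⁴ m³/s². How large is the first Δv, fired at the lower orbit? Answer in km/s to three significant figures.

r₁ = 6371 + 256.7 = 6627.7 km = 6.6277×10⁶ m.
r₂ = 6371 + 34220 = 40591 km = 4.0591×10⁷ m.
Transfer ellipse a_t = (r₁ + r₂)/2 = 2.361×10⁷ m.
At r₁: circular v_c1 = √(μ/r₁) = 7755 m/s; transfer-perigee v_p = √[μ(2/r₁ − 1/a_t)] = 10170 m/s.
Δv₁ = v_p − v_c1 = 2413 m/s.
= 2.413 km/s.

Δv ≈ 2.41 km/s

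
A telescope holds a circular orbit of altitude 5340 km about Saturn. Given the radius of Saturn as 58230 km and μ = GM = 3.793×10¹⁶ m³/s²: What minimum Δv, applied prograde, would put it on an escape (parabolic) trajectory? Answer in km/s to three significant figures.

Δv ≈ 10.1 km/s

r = 58230 + 5340 = 63570 km = 6.3570×10⁷ m.
Circular speed v_c = √(μ/r) = 24430 m/s.
Escape speed v_esc = √(2μ/r) = √2 × v_c = 34540 m/s.
Δv = v_esc − v_c = 10120 m/s = 10.12 km/s.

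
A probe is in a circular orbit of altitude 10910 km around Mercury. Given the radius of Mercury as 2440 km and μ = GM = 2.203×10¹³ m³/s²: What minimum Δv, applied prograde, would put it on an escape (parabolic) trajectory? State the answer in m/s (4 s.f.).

Δv ≈ 532.1 m/s

r = 2440 + 10910 = 13350 km = 1.3350×10⁷ m.
Circular speed v_c = √(μ/r) = 1285 m/s.
Escape speed v_esc = √(2μ/r) = √2 × v_c = 1817 m/s.
Δv = v_esc − v_c = 532.1 m/s.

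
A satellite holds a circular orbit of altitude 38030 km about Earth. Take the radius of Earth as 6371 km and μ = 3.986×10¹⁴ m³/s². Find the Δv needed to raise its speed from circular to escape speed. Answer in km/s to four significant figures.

Δv ≈ 1.241 km/s

r = 6371 + 38030 = 44401 km = 4.4401×10⁷ m.
Circular speed v_c = √(μ/r) = 2996 m/s.
Escape speed v_esc = √(2μ/r) = √2 × v_c = 4237 m/s.
Δv = v_esc − v_c = 1241 m/s = 1.241 km/s.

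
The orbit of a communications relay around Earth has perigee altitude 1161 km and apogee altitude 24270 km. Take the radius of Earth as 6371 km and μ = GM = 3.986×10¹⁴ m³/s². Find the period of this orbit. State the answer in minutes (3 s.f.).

r_p = 6371 + 1161 = 7532.0 km = 7.5320×10⁶ m.
r_a = 6371 + 24270 = 30641 km = 3.0641×10⁷ m.
Semi-major axis a = (r_p + r_a)/2 = (7532.0 + 30641)/2 = 19086 km = 1.909×10⁷ m.
By Kepler's third law T = 2π√(a³/μ) = 2π × 4.177×10³ = 2.624×10⁴ s.
= 437.4 minutes.

T ≈ 437 minutes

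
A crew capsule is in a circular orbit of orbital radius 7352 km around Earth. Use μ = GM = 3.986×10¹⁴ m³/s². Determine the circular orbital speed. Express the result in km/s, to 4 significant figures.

v ≈ 7.363 km/s

r = 7352 km = 7.352×10⁶ m.
For a circular orbit v = √(μ/r) = √(3.986×10¹⁴ / 7.352×10⁶) = √(5.422×10⁷) = 7363 m/s.
That is 7.363 km/s.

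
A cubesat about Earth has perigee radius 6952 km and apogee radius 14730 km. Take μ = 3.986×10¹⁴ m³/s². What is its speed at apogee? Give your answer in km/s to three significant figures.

Semi-major axis a = (r_p + r_a)/2 = 10841 km = 1.084×10⁷ m.
Vis-viva: v² = μ(2/r − 1/a) = 3.986×10¹⁴ × (1.358×10⁻⁷ − 9.224×10⁻⁸) = 1.735×10⁷ m²/s².
v = 4166 m/s = 4.166 km/s.

v ≈ 4.17 km/s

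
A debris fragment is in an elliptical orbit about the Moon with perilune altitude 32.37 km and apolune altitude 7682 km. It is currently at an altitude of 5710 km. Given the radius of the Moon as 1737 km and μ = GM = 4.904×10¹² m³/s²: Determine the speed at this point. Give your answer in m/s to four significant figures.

r_p = 1737 + 32.37 = 1769.4 km = 1.7694×10⁶ m.
r_a = 1737 + 7682 = 9419.0 km = 9.4190×10⁶ m.
r = 1737 + 5710 = 7447.0 km = 7.447×10⁶ m.
Semi-major axis a = (r_p + r_a)/2 = 5594.2 km = 5.594×10⁶ m.
Vis-viva: v² = μ(2/r − 1/a) = 4.904×10¹² × (2.686×10⁻⁷ − 1.788×10⁻⁷) = 4.404×10⁵ m²/s².
v = 663.6 m/s.

v ≈ 663.6 m/s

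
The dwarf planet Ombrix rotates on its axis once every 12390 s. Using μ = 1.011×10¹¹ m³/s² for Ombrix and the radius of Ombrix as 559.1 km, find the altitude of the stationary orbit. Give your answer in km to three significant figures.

h_sync ≈ 173 km

A synchronous orbit has period T, so by Kepler's third law a = (μT²/4π²)^(1/3).
μT²/4π² = 1.011×10¹¹ × (1.239×10⁴)² / 39.48 = 3.931×10¹⁷ m³.
a = 7.326×10⁵ m = 732.56 km.
Altitude h = a − R = 732.56 − 559.1 = 173.46 km.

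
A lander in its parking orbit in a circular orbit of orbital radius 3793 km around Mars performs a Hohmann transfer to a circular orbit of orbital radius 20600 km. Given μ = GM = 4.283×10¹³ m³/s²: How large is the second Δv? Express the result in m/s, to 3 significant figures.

Δv ≈ 638 m/s

r₁ = 3793 km = 3.793×10⁶ m.
r₂ = 20600 km = 2.060×10⁷ m.
Transfer ellipse a_t = (r₁ + r₂)/2 = 1.220×10⁷ m.
At r₁: circular v_c1 = √(μ/r₁) = 3360 m/s; transfer-periapsis v_p = √[μ(2/r₁ − 1/a_t)] = 4367 m/s.
At r₂: circular v_c2 = √(μ/r₂) = 1442 m/s; transfer-apoapsis v_a = √[μ(2/r₂ − 1/a_t)] = 804.1 m/s.
Δv₂ = v_c2 − v_a = 637.8 m/s.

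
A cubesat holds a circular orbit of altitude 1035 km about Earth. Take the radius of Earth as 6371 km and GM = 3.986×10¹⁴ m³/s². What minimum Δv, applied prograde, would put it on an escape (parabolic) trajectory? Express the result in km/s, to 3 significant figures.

r = 6371 + 1035 = 7406.0 km = 7.4060×10⁶ m.
Circular speed v_c = √(μ/r) = 7336 m/s.
Escape speed v_esc = √(2μ/r) = √2 × v_c = 10380 m/s.
Δv = v_esc − v_c = 3039 m/s = 3.039 km/s.

Δv ≈ 3.04 km/s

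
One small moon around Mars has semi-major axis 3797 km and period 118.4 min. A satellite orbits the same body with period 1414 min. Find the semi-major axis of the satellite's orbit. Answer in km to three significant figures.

Kepler's third law: a³ ∝ T², so a₂ = a₁ (T₂/T₁)^(2/3).
T₂/T₁ = 11.94, (T₂/T₁)^(2/3) = 5.225.
a₂ = 3797 × 5.225 = 19840 km.

a₂ ≈ 19800 km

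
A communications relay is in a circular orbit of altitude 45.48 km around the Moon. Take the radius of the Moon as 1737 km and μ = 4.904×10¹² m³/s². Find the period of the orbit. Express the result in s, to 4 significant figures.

T ≈ 6752 s

r = 1737 + 45.48 = 1782.5 km = 1.7825×10⁶ m.
Kepler's third law: T = 2π√(r³/μ) = 2π√((1.782×10⁶)³ / 4.904×10¹²).
r³/μ = 1.155×10⁶ s², so T = 2π × 1.075×10³ = 6.752×10³ s.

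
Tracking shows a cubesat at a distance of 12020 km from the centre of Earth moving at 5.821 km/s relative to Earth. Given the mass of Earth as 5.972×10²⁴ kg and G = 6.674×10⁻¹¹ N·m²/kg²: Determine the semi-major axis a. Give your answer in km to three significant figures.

μ = GM = 6.674×10⁻¹¹ × 5.972×10²⁴ = 3.986×10¹⁴ m³/s².
r = 1.202×10⁷ m.
Vis-viva rearranged: 1/a = 2/r − v²/μ = 1.664×10⁻⁷ − 8.501×10⁻⁸ = 8.138×10⁻⁸ m⁻¹.
a = 1.229×10⁷ m = 12289 km.

a ≈ 12300 km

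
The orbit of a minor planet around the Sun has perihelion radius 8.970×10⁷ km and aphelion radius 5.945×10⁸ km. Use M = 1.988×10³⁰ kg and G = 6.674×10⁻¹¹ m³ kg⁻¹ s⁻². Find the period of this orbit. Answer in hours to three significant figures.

μ = GM = 6.674×10⁻¹¹ × 1.988×10³⁰ = 1.327×10²⁰ m³/s².
Semi-major axis a = (r_p + r_a)/2 = (8.9700×10⁷ + 5.9450×10⁸)/2 = 3.4210×10⁸ km = 3.421×10¹¹ m.
By Kepler's third law T = 2π√(a³/μ) = 2π × 1.737×10⁷ = 1.091×10⁸ s.
= 30320 hours.

T ≈ 30300 hours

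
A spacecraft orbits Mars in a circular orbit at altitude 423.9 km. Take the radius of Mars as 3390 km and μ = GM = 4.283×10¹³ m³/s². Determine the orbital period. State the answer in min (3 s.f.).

T ≈ 119 min

r = 3390 + 423.9 = 3813.9 km = 3.8139×10⁶ m.
Kepler's third law: T = 2π√(r³/μ) = 2π√((3.814×10⁶)³ / 4.283×10¹³).
r³/μ = 1.295×10⁶ s², so T = 2π × 1.138×10³ = 7.151×10³ s.
Converting: 7.151×10³ s ÷ 60.00 = 119.2 min.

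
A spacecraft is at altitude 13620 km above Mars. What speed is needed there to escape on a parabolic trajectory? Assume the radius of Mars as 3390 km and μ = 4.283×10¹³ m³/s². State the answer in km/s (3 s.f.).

v_esc ≈ 2.24 km/s

r = 3390 + 13620 = 17010 km = 1.7010×10⁷ m.
Escape speed v_esc = √(2μ/r) = √(2 × 4.283×10¹³ / 1.701×10⁷) = √(5.036×10⁶) = 2244 m/s.
= 2.244 km/s.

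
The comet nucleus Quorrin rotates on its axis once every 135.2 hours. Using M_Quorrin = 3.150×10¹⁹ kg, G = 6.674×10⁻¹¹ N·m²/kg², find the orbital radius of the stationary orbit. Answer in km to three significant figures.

r_sync ≈ 2330 km

μ = GM = 6.674×10⁻¹¹ × 3.150×10¹⁹ = 2.102×10⁹ m³/s².
T = 135.2 hours = 4.867×10⁵ s.
A synchronous orbit has period T, so by Kepler's third law a = (μT²/4π²)^(1/3).
μT²/4π² = 2.102×10⁹ × (4.867×10⁵)² / 39.48 = 1.262×10¹⁹ m³.
a = 2.328×10⁶ m = 2327.9 km.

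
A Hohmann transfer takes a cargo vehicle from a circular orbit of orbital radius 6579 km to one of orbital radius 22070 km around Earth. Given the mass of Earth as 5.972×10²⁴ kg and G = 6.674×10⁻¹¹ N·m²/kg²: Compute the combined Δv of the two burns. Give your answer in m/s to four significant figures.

μ = GM = 6.674×10⁻¹¹ × 5.972×10²⁴ = 3.986×10¹⁴ m³/s².
r₁ = 6579 km = 6.579×10⁶ m.
r₂ = 22070 km = 2.207×10⁷ m.
Transfer ellipse a_t = (r₁ + r₂)/2 = 1.432×10⁷ m.
At r₁: circular v_c1 = √(μ/r₁) = 7783 m/s; transfer-perigee v_p = √[μ(2/r₁ − 1/a_t)] = 9661 m/s.
Δv₁ = v_p − v_c1 = 1878 m/s.
At r₂: circular v_c2 = √(μ/r₂) = 4250 m/s; transfer-apogee v_a = √[μ(2/r₂ − 1/a_t)] = 2880 m/s.
Δv₂ = v_c2 − v_a = 1370 m/s.
Total Δv = Δv₁ + Δv₂ = 3247 m/s.

Δv_total ≈ 3247 m/s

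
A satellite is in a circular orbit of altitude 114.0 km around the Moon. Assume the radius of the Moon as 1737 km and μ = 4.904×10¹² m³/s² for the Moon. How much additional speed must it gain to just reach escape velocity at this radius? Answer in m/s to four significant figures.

Δv ≈ 674.2 m/s

r = 1737 + 114.0 = 1851.0 km = 1.8510×10⁶ m.
Circular speed v_c = √(μ/r) = 1628 m/s.
Escape speed v_esc = √(2μ/r) = √2 × v_c = 2302 m/s.
Δv = v_esc − v_c = 674.2 m/s.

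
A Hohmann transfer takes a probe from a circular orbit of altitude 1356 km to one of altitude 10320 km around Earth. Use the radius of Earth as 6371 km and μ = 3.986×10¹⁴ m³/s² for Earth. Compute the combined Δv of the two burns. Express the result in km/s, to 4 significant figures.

r₁ = 6371 + 1356 = 7727.0 km = 7.7270×10⁶ m.
r₂ = 6371 + 10320 = 16691 km = 1.6691×10⁷ m.
Transfer ellipse a_t = (r₁ + r₂)/2 = 1.221×10⁷ m.
At r₁: circular v_c1 = √(μ/r₁) = 7182 m/s; transfer-perigee v_p = √[μ(2/r₁ − 1/a_t)] = 8398 m/s.
Δv₁ = v_p − v_c1 = 1215 m/s.
At r₂: circular v_c2 = √(μ/r₂) = 4887 m/s; transfer-apogee v_a = √[μ(2/r₂ − 1/a_t)] = 3888 m/s.
Δv₂ = v_c2 − v_a = 999.1 m/s.
Total Δv = Δv₁ + Δv₂ = 2215 m/s = 2.215 km/s.

Δv_total ≈ 2.215 km/s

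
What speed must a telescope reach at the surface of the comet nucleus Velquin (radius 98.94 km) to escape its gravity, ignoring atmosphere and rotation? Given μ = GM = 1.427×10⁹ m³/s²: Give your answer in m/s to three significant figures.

v_esc ≈ 170 m/s

r = R = 9.894×10⁴ m.
Escape speed v_esc = √(2μ/r) = √(2 × 1.427×10⁹ / 9.894×10⁴) = √(2.885×10⁴) = 169.8 m/s.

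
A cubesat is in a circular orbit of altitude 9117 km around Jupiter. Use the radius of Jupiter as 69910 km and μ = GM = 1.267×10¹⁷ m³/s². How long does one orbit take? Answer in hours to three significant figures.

r = 69910 + 9117 = 79027 km = 7.9027×10⁷ m.
Kepler's third law: T = 2π√(r³/μ) = 2π√((7.903×10⁷)³ / 1.267×10¹⁷).
r³/μ = 3.895×10⁶ s², so T = 2π × 1.974×10³ = 1.240×10⁴ s.
Converting: 1.240×10⁴ s ÷ 3600 = 3.445 hours.

T ≈ 3.44 hours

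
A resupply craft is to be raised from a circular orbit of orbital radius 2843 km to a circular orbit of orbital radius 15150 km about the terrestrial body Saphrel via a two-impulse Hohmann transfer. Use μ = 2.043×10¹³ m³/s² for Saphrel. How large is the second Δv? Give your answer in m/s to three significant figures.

r₁ = 2843 km = 2.843×10⁶ m.
r₂ = 15150 km = 1.515×10⁷ m.
Transfer ellipse a_t = (r₁ + r₂)/2 = 8.996×10⁶ m.
At r₁: circular v_c1 = √(μ/r₁) = 2681 m/s; transfer-periapsis v_p = √[μ(2/r₁ − 1/a_t)] = 3479 m/s.
At r₂: circular v_c2 = √(μ/r₂) = 1161 m/s; transfer-apoapsis v_a = √[μ(2/r₂ − 1/a_t)] = 652.8 m/s.
Δv₂ = v_c2 − v_a = 508.5 m/s.

Δv ≈ 508 m/s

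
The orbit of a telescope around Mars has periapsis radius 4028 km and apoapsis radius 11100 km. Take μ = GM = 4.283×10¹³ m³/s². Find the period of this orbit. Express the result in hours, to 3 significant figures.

Semi-major axis a = (r_p + r_a)/2 = (4028.0 + 11100)/2 = 7564.0 km = 7.564×10⁶ m.
By Kepler's third law T = 2π√(a³/μ) = 2π × 3.179×10³ = 1.997×10⁴ s.
= 5.548 hours.

T ≈ 5.55 hours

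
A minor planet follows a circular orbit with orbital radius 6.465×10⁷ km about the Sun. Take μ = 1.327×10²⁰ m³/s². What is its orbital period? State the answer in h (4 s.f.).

r = 6.465×10⁷ km = 6.465×10¹⁰ m.
Kepler's third law: T = 2π√(r³/μ) = 2π√((6.465×10¹⁰)³ / 1.327×10²⁰).
r³/μ = 2.036×10¹² s², so T = 2π × 1.427×10⁶ = 8.966×10⁶ s.
Converting: 8.966×10⁶ s ÷ 3600 = 2491 h.

T ≈ 2491 h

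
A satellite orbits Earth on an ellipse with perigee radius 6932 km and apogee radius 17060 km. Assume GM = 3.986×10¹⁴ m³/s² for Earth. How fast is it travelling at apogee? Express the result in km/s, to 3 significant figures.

v ≈ 3.67 km/s

Semi-major axis a = (r_p + r_a)/2 = 11996 km = 1.200×10⁷ m.
Vis-viva: v² = μ(2/r − 1/a) = 3.986×10¹⁴ × (1.172×10⁻⁷ − 8.336×10⁻⁸) = 1.350×10⁷ m²/s².
v = 3674 m/s = 3.674 km/s.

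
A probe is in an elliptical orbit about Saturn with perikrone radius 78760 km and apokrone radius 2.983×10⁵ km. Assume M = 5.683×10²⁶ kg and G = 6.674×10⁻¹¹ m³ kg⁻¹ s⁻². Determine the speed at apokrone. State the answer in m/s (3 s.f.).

v ≈ 7290 m/s

μ = GM = 6.674×10⁻¹¹ × 5.683×10²⁶ = 3.793×10¹⁶ m³/s².
Semi-major axis a = (r_p + r_a)/2 = 1.8853×10⁵ km = 1.885×10⁸ m.
Vis-viva: v² = μ(2/r − 1/a) = 3.793×10¹⁶ × (6.705×10⁻⁹ − 5.304×10⁻⁹) = 5.312×10⁷ m²/s².
v = 7288 m/s.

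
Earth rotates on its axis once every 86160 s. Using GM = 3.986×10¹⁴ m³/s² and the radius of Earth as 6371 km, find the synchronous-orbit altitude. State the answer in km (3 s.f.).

A synchronous orbit has period T, so by Kepler's third law a = (μT²/4π²)^(1/3).
μT²/4π² = 3.986×10¹⁴ × (8.616×10⁴)² / 39.48 = 7.495×10²² m³.
a = 4.216×10⁷ m = 42163 km.
Altitude h = a − R = 42163 − 6371 = 35792 km.

h_sync ≈ 35800 km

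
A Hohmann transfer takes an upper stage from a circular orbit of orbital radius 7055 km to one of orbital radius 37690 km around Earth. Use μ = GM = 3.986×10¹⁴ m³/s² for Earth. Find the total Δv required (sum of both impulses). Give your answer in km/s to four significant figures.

Δv_total ≈ 3.665 km/s

r₁ = 7055 km = 7.055×10⁶ m.
r₂ = 37690 km = 3.769×10⁷ m.
Transfer ellipse a_t = (r₁ + r₂)/2 = 2.237×10⁷ m.
At r₁: circular v_c1 = √(μ/r₁) = 7517 m/s; transfer-perigee v_p = √[μ(2/r₁ − 1/a_t)] = 9756 m/s.
Δv₁ = v_p − v_c1 = 2240 m/s.
At r₂: circular v_c2 = √(μ/r₂) = 3252 m/s; transfer-apogee v_a = √[μ(2/r₂ − 1/a_t)] = 1826 m/s.
Δv₂ = v_c2 − v_a = 1426 m/s.
Total Δv = Δv₁ + Δv₂ = 3665 m/s = 3.665 km/s.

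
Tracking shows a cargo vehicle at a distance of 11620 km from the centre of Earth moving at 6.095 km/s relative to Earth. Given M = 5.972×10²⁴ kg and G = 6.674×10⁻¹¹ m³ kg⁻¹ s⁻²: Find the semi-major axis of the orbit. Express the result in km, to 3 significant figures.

μ = GM = 6.674×10⁻¹¹ × 5.972×10²⁴ = 3.986×10¹⁴ m³/s².
r = 1.162×10⁷ m.
Vis-viva rearranged: 1/a = 2/r − v²/μ = 1.721×10⁻⁷ − 9.321×10⁻⁸ = 7.891×10⁻⁸ m⁻¹.
a = 1.267×10⁷ m = 12672 km.

a ≈ 12700 km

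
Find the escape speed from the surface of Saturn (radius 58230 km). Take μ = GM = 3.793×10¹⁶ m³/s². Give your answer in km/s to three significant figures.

r = R = 5.823×10⁷ m.
Escape speed v_esc = √(2μ/r) = √(2 × 3.793×10¹⁶ / 5.823×10⁷) = √(1.303×10⁹) = 36090 m/s.
= 36.09 km/s.

v_esc ≈ 36.1 km/s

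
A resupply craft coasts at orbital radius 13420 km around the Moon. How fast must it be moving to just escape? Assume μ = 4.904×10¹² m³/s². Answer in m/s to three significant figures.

r = 13420 km = 1.342×10⁷ m.
Escape speed v_esc = √(2μ/r) = √(2 × 4.904×10¹² / 1.342×10⁷) = √(7.308×10⁵) = 854.9 m/s.

v_esc ≈ 855 m/s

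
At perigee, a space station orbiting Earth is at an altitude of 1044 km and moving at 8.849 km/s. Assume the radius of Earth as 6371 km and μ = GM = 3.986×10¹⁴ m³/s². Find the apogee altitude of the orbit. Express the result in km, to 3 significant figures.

apogee altitude ≈ 13500 km

r_p = 6371 + 1044 = 7415.0 km = 7.415×10⁶ m.
Specific energy ε = v²/2 − μ/r = -1.460×10⁷ J/kg, so a = −μ/(2ε) = 1.365×10⁷ m.
The apsides satisfy r_p + r_a = 2a, so the apogee radius is 2a − r_p = 1.988×10⁷ m = 19880 km.
Apogee altitude = 19880 − 6371 = 13509 km.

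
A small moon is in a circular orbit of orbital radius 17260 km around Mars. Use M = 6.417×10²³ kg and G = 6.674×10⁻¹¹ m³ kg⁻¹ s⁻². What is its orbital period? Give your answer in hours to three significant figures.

μ = GM = 6.674×10⁻¹¹ × 6.417×10²³ = 4.283×10¹³ m³/s².
r = 17260 km = 1.726×10⁷ m.
Kepler's third law: T = 2π√(r³/μ) = 2π√((1.726×10⁷)³ / 4.283×10¹³).
r³/μ = 1.201×10⁸ s², so T = 2π × 1.096×10⁴ = 6.885×10⁴ s.
Converting: 6.885×10⁴ s ÷ 3600 = 19.12 hours.

T ≈ 19.1 hours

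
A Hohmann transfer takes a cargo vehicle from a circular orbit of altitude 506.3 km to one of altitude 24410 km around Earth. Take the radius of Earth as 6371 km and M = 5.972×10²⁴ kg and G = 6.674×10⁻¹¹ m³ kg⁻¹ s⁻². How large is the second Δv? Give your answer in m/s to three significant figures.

Δv ≈ 1420 m/s

μ = GM = 6.674×10⁻¹¹ × 5.972×10²⁴ = 3.986×10¹⁴ m³/s².
r₁ = 6371 + 506.3 = 6877.3 km = 6.8773×10⁶ m.
r₂ = 6371 + 24410 = 30781 km = 3.0781×10⁷ m.
Transfer ellipse a_t = (r₁ + r₂)/2 = 1.883×10⁷ m.
At r₁: circular v_c1 = √(μ/r₁) = 7613 m/s; transfer-perigee v_p = √[μ(2/r₁ − 1/a_t)] = 9734 m/s.
At r₂: circular v_c2 = √(μ/r₂) = 3598 m/s; transfer-apogee v_a = √[μ(2/r₂ − 1/a_t)] = 2175 m/s.
Δv₂ = v_c2 − v_a = 1424 m/s.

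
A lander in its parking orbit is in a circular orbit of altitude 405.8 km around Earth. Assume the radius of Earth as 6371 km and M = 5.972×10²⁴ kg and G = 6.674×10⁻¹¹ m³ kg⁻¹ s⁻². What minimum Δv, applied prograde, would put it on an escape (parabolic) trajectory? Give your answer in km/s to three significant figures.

Δv ≈ 3.18 km/s

μ = GM = 6.674×10⁻¹¹ × 5.972×10²⁴ = 3.986×10¹⁴ m³/s².
r = 6371 + 405.8 = 6776.8 km = 6.7768×10⁶ m.
Circular speed v_c = √(μ/r) = 7669 m/s.
Escape speed v_esc = √(2μ/r) = √2 × v_c = 10850 m/s.
Δv = v_esc − v_c = 3177 m/s = 3.177 km/s.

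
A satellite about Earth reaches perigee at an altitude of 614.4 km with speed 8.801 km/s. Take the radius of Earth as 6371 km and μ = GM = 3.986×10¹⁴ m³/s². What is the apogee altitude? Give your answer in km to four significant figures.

r_p = 6371 + 614.4 = 6985.4 km = 6.985×10⁶ m.
Specific energy ε = v²/2 − μ/r = -1.833×10⁷ J/kg, so a = −μ/(2ε) = 1.087×10⁷ m.
The apsides satisfy r_p + r_a = 2a, so the apogee radius is 2a − r_p = 1.476×10⁷ m = 14757 km.
Apogee altitude = 14757 − 6371 = 8385.7 km.

apogee altitude ≈ 8386 km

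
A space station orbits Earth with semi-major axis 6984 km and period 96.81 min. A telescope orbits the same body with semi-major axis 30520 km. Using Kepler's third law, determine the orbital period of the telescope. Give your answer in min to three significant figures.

T₂ ≈ 884 min

Kepler's third law: T² ∝ a³, so T₂ = T₁ (a₂/a₁)^(3/2).
a₂/a₁ = 4.370, (a₂/a₁)^(3/2) = 9.135.
T₂ = 96.81 × 9.135 = 884.4 min.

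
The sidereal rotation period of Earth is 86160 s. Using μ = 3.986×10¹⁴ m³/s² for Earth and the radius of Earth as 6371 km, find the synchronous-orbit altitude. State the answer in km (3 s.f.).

A synchronous orbit has period T, so by Kepler's third law a = (μT²/4π²)^(1/3).
μT²/4π² = 3.986×10¹⁴ × (8.616×10⁴)² / 39.48 = 7.495×10²² m³.
a = 4.216×10⁷ m = 42163 km.
Altitude h = a − R = 42163 − 6371 = 35792 km.

h_sync ≈ 35800 km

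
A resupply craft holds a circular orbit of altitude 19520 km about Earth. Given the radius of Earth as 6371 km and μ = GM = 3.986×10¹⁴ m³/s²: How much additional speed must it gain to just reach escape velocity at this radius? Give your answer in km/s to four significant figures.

r = 6371 + 19520 = 25891 km = 2.5891×10⁷ m.
Circular speed v_c = √(μ/r) = 3924 m/s.
Escape speed v_esc = √(2μ/r) = √2 × v_c = 5549 m/s.
Δv = v_esc − v_c = 1625 m/s = 1.625 km/s.

Δv ≈ 1.625 km/s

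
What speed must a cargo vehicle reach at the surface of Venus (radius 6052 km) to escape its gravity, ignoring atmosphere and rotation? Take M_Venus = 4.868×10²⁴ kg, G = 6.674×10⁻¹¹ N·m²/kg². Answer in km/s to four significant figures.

v_esc ≈ 10.36 km/s

μ = GM = 6.674×10⁻¹¹ × 4.868×10²⁴ = 3.249×10¹⁴ m³/s².
r = R = 6.052×10⁶ m.
Escape speed v_esc = √(2μ/r) = √(2 × 3.249×10¹⁴ / 6.052×10⁶) = √(1.074×10⁸) = 10360 m/s.
= 10.36 km/s.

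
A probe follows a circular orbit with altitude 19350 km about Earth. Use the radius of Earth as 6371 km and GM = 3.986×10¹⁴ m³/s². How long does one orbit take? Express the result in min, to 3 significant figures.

T ≈ 684 min

r = 6371 + 19350 = 25721 km = 2.5721×10⁷ m.
Kepler's third law: T = 2π√(r³/μ) = 2π√((2.572×10⁷)³ / 3.986×10¹⁴).
r³/μ = 4.269×10⁷ s², so T = 2π × 6.534×10³ = 4.105×10⁴ s.
Converting: 4.105×10⁴ s ÷ 60.00 = 684.2 min.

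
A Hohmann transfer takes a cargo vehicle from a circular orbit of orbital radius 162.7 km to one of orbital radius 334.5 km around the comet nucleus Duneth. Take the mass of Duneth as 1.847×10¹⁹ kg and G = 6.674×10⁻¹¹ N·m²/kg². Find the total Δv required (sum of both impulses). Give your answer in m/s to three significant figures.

μ = GM = 6.674×10⁻¹¹ × 1.847×10¹⁹ = 1.233×10⁹ m³/s².
r₁ = 162.7 km = 1.627×10⁵ m.
r₂ = 334.5 km = 3.345×10⁵ m.
Transfer ellipse a_t = (r₁ + r₂)/2 = 2.486×10⁵ m.
At r₁: circular v_c1 = √(μ/r₁) = 87.04 m/s; transfer-periapsis v_p = √[μ(2/r₁ − 1/a_t)] = 101.0 m/s.
Δv₁ = v_p − v_c1 = 13.92 m/s.
At r₂: circular v_c2 = √(μ/r₂) = 60.71 m/s; transfer-apoapsis v_a = √[μ(2/r₂ − 1/a_t)] = 49.11 m/s.
Δv₂ = v_c2 − v_a = 11.60 m/s.
Total Δv = Δv₁ + Δv₂ = 25.52 m/s.

Δv_total ≈ 25.5 m/s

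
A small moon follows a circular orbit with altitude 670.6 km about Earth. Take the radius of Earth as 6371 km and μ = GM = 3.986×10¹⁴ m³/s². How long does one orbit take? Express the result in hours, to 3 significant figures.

T ≈ 1.63 hours

r = 6371 + 670.6 = 7041.6 km = 7.0416×10⁶ m.
Kepler's third law: T = 2π√(r³/μ) = 2π√((7.042×10⁶)³ / 3.986×10¹⁴).
r³/μ = 8.759×10⁵ s², so T = 2π × 9.359×10² = 5.881×10³ s.
Converting: 5.881×10³ s ÷ 3600 = 1.633 hours.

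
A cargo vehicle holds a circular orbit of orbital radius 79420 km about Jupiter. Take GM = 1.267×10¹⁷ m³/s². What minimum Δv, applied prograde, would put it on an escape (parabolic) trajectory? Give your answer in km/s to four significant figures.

r = 79420 km = 7.942×10⁷ m.
Circular speed v_c = √(μ/r) = 39940 m/s.
Escape speed v_esc = √(2μ/r) = √2 × v_c = 56490 m/s.
Δv = v_esc − v_c = 16540 m/s = 16.54 km/s.

Δv ≈ 16.54 km/s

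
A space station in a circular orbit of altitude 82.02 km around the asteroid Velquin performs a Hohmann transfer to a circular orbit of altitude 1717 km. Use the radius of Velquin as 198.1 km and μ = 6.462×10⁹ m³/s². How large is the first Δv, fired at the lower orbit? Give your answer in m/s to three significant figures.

r₁ = 198.1 + 82.02 = 280.12 km = 2.8012×10⁵ m.
r₂ = 198.1 + 1717 = 1915.1 km = 1.9151×10⁶ m.
Transfer ellipse a_t = (r₁ + r₂)/2 = 1.098×10⁶ m.
At r₁: circular v_c1 = √(μ/r₁) = 151.9 m/s; transfer-periapsis v_p = √[μ(2/r₁ − 1/a_t)] = 200.6 m/s.
Δv₁ = v_p − v_c1 = 48.74 m/s.

Δv ≈ 48.7 m/s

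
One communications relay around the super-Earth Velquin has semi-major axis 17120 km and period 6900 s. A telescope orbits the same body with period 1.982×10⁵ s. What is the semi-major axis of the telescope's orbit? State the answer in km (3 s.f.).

a₂ ≈ 1.61×10⁵ km

Kepler's third law: a³ ∝ T², so a₂ = a₁ (T₂/T₁)^(2/3).
T₂/T₁ = 28.72, (T₂/T₁)^(2/3) = 9.379.
a₂ = 17120 × 9.379 = 1.606×10⁵ km.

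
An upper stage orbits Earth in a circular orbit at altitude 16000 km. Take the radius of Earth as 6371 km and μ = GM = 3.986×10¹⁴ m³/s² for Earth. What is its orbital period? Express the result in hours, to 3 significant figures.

T ≈ 9.25 hours

r = 6371 + 16000 = 22371 km = 2.2371×10⁷ m.
Kepler's third law: T = 2π√(r³/μ) = 2π√((2.237×10⁷)³ / 3.986×10¹⁴).
r³/μ = 2.809×10⁷ s², so T = 2π × 5.300×10³ = 3.330×10⁴ s.
Converting: 3.330×10⁴ s ÷ 3600 = 9.250 hours.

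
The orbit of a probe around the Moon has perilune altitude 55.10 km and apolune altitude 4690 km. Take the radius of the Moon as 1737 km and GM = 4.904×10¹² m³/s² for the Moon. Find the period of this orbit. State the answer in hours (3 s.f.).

T ≈ 6.57 hours

r_p = 1737 + 55.10 = 1792.1 km = 1.7921×10⁶ m.
r_a = 1737 + 4690 = 6427.0 km = 6.4270×10⁶ m.
Semi-major axis a = (r_p + r_a)/2 = (1792.1 + 6427.0)/2 = 4109.6 km = 4.110×10⁶ m.
By Kepler's third law T = 2π√(a³/μ) = 2π × 3.762×10³ = 2.364×10⁴ s.
= 6.566 hours.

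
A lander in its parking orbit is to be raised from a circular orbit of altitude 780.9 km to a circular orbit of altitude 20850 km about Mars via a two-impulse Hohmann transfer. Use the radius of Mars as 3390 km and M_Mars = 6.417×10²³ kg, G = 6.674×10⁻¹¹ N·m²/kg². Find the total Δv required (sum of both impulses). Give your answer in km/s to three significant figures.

Δv_total ≈ 1.59 km/s

μ = GM = 6.674×10⁻¹¹ × 6.417×10²³ = 4.283×10¹³ m³/s².
r₁ = 3390 + 780.9 = 4170.9 km = 4.1709×10⁶ m.
r₂ = 3390 + 20850 = 24240 km = 2.4240×10⁷ m.
Transfer ellipse a_t = (r₁ + r₂)/2 = 1.421×10⁷ m.
At r₁: circular v_c1 = √(μ/r₁) = 3204 m/s; transfer-periapsis v_p = √[μ(2/r₁ − 1/a_t)] = 4186 m/s.
Δv₁ = v_p − v_c1 = 981.5 m/s.
At r₂: circular v_c2 = √(μ/r₂) = 1329 m/s; transfer-apoapsis v_a = √[μ(2/r₂ − 1/a_t)] = 720.2 m/s.
Δv₂ = v_c2 − v_a = 609.0 m/s.
Total Δv = Δv₁ + Δv₂ = 1590 m/s = 1.590 km/s.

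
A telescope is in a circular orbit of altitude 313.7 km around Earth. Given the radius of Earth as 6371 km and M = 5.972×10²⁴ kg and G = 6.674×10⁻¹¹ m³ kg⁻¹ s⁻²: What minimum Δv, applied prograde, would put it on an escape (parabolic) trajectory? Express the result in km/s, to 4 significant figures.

Δv ≈ 3.198 km/s

μ = GM = 6.674×10⁻¹¹ × 5.972×10²⁴ = 3.986×10¹⁴ m³/s².
r = 6371 + 313.7 = 6684.7 km = 6.6847×10⁶ m.
Circular speed v_c = √(μ/r) = 7722 m/s.
Escape speed v_esc = √(2μ/r) = √2 × v_c = 10920 m/s.
Δv = v_esc − v_c = 3198 m/s = 3.198 km/s.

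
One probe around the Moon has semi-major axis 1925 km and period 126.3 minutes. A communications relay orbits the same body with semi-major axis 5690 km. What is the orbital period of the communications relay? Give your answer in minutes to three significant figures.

Kepler's third law: T² ∝ a³, so T₂ = T₁ (a₂/a₁)^(3/2).
a₂/a₁ = 2.956, (a₂/a₁)^(3/2) = 5.082.
T₂ = 126.3 × 5.082 = 641.8 minutes.

T₂ ≈ 642 minutes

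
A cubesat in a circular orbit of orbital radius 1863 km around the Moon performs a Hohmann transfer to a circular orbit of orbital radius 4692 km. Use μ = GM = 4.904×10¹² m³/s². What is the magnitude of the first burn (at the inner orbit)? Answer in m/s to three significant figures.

Δv ≈ 319 m/s

r₁ = 1863 km = 1.863×10⁶ m.
r₂ = 4692 km = 4.692×10⁶ m.
Transfer ellipse a_t = (r₁ + r₂)/2 = 3.278×10⁶ m.
At r₁: circular v_c1 = √(μ/r₁) = 1622 m/s; transfer-perilune v_p = √[μ(2/r₁ − 1/a_t)] = 1941 m/s.
Δv₁ = v_p − v_c1 = 318.8 m/s.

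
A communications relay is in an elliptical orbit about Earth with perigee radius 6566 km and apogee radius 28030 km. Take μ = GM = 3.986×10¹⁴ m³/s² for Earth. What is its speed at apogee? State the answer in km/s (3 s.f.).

Semi-major axis a = (r_p + r_a)/2 = 17298 km = 1.730×10⁷ m.
Vis-viva: v² = μ(2/r − 1/a) = 3.986×10¹⁴ × (7.135×10⁻⁸ − 5.781×10⁻⁸) = 5.398×10⁶ m²/s².
v = 2323 m/s = 2.323 km/s.

v ≈ 2.32 km/s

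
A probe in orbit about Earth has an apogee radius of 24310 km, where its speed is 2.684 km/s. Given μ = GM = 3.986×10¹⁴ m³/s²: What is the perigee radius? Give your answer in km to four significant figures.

perigee radius ≈ 6844 km

r_a = 2.431×10⁷ m.
Specific energy ε = v²/2 − μ/r = -1.279×10⁷ J/kg, so a = −μ/(2ε) = 1.558×10⁷ m.
The apsides satisfy r_p + r_a = 2a, so the perigee radius is 2a − r_a = 6.844×10⁶ m = 6843.7 km.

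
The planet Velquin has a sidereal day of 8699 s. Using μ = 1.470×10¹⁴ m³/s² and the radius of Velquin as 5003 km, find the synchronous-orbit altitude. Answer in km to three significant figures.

h_sync ≈ 1550 km

A synchronous orbit has period T, so by Kepler's third law a = (μT²/4π²)^(1/3).
μT²/4π² = 1.470×10¹⁴ × (8.699×10³)² / 39.48 = 2.818×10²⁰ m³.
a = 6.556×10⁶ m = 6555.9 km.
Altitude h = a − R = 6555.9 − 5003 = 1552.9 km.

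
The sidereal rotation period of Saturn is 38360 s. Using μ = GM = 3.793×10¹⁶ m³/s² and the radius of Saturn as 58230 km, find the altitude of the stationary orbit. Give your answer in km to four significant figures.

h_sync ≈ 54000 km

A synchronous orbit has period T, so by Kepler's third law a = (μT²/4π²)^(1/3).
μT²/4π² = 3.793×10¹⁶ × (3.836×10⁴)² / 39.48 = 1.414×10²⁴ m³.
a = 1.122×10⁸ m = 1.1223×10⁵ km.
Altitude h = a − R = 1.1223×10⁵ − 58230 = 54005 km.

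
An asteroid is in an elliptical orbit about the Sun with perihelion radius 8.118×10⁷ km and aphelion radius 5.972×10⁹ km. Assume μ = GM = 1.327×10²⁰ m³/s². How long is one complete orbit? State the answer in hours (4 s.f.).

Semi-major axis a = (r_p + r_a)/2 = (8.1180×10⁷ + 5.9720×10⁹)/2 = 3.0266×10⁹ km = 3.027×10¹² m.
By Kepler's third law T = 2π√(a³/μ) = 2π × 4.571×10⁸ = 2.872×10⁹ s.
= 7.978×10⁵ hours.

T ≈ 797800 hours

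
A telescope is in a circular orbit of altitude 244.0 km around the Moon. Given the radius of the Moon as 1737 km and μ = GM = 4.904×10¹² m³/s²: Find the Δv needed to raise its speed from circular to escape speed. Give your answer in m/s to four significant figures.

r = 1737 + 244.0 = 1981.0 km = 1.9810×10⁶ m.
Circular speed v_c = √(μ/r) = 1573 m/s.
Escape speed v_esc = √(2μ/r) = √2 × v_c = 2225 m/s.
Δv = v_esc − v_c = 651.7 m/s.

Δv ≈ 651.7 m/s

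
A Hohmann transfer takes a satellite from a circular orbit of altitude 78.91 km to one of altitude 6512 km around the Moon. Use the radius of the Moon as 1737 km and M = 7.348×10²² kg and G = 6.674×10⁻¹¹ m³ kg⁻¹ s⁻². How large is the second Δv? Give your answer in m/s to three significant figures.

Δv ≈ 308 m/s

μ = GM = 6.674×10⁻¹¹ × 7.348×10²² = 4.904×10¹² m³/s².
r₁ = 1737 + 78.91 = 1815.9 km = 1.8159×10⁶ m.
r₂ = 1737 + 6512 = 8249.0 km = 8.2490×10⁶ m.
Transfer ellipse a_t = (r₁ + r₂)/2 = 5.032×10⁶ m.
At r₁: circular v_c1 = √(μ/r₁) = 1643 m/s; transfer-perilune v_p = √[μ(2/r₁ − 1/a_t)] = 2104 m/s.
At r₂: circular v_c2 = √(μ/r₂) = 771.0 m/s; transfer-apolune v_a = √[μ(2/r₂ − 1/a_t)] = 463.2 m/s.
Δv₂ = v_c2 − v_a = 307.9 m/s.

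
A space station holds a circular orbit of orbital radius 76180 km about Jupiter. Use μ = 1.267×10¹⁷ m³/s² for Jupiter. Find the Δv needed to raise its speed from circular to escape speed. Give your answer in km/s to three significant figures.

Δv ≈ 16.9 km/s

r = 76180 km = 7.618×10⁷ m.
Circular speed v_c = √(μ/r) = 40780 m/s.
Escape speed v_esc = √(2μ/r) = √2 × v_c = 57670 m/s.
Δv = v_esc − v_c = 16890 m/s = 16.89 km/s.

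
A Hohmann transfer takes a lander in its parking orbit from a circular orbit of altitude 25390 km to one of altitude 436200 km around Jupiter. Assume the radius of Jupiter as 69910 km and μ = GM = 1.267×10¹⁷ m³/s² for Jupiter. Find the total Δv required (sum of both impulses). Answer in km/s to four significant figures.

r₁ = 69910 + 25390 = 95300 km = 9.5300×10⁷ m.
r₂ = 69910 + 436200 = 506110 km = 5.0611×10⁸ m.
Transfer ellipse a_t = (r₁ + r₂)/2 = 3.007×10⁸ m.
At r₁: circular v_c1 = √(μ/r₁) = 36460 m/s; transfer-perijove v_p = √[μ(2/r₁ − 1/a_t)] = 47300 m/s.
Δv₁ = v_p − v_c1 = 10840 m/s.
At r₂: circular v_c2 = √(μ/r₂) = 15820 m/s; transfer-apojove v_a = √[μ(2/r₂ − 1/a_t)] = 8907 m/s.
Δv₂ = v_c2 − v_a = 6915 m/s.
Total Δv = Δv₁ + Δv₂ = 17760 m/s = 17.76 km/s.

Δv_total ≈ 17.76 km/s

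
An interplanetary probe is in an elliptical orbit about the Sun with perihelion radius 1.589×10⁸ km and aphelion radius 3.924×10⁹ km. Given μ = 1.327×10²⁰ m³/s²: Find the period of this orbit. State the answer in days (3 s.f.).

Semi-major axis a = (r_p + r_a)/2 = (1.5890×10⁸ + 3.9240×10⁹)/2 = 2.0414×10⁹ km = 2.041×10¹² m.
By Kepler's third law T = 2π√(a³/μ) = 2π × 2.532×10⁸ = 1.591×10⁹ s.
= 18410 days.

T ≈ 18400 days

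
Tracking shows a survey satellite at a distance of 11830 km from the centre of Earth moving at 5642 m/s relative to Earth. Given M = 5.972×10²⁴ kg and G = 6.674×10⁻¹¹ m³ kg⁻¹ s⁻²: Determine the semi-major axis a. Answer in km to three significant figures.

μ = GM = 6.674×10⁻¹¹ × 5.972×10²⁴ = 3.986×10¹⁴ m³/s².
r = 1.183×10⁷ m.
Specific orbital energy ε = v²/2 − μ/r = (5642)²/2 − 3.986×10¹⁴/1.183×10⁷ = -1.778×10⁷ J/kg.
Since ε = −μ/(2a), a = −μ/(2ε) = 1.121×10⁷ m = 11211 km.

a ≈ 11200 km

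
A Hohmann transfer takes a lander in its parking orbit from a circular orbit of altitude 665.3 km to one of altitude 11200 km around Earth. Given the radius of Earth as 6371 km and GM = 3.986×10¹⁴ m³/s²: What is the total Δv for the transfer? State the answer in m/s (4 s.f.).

r₁ = 6371 + 665.3 = 7036.3 km = 7.0363×10⁶ m.
r₂ = 6371 + 11200 = 17571 km = 1.7571×10⁷ m.
Transfer ellipse a_t = (r₁ + r₂)/2 = 1.230×10⁷ m.
At r₁: circular v_c1 = √(μ/r₁) = 7527 m/s; transfer-perigee v_p = √[μ(2/r₁ − 1/a_t)] = 8995 m/s.
Δv₁ = v_p − v_c1 = 1468 m/s.
At r₂: circular v_c2 = √(μ/r₂) = 4763 m/s; transfer-apogee v_a = √[μ(2/r₂ − 1/a_t)] = 3602 m/s.
Δv₂ = v_c2 − v_a = 1161 m/s.
Total Δv = Δv₁ + Δv₂ = 2629 m/s.

Δv_total ≈ 2629 m/s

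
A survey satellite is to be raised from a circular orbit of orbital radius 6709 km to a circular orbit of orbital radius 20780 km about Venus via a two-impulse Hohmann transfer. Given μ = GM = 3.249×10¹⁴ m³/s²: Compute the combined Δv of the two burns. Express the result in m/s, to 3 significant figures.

r₁ = 6709 km = 6.709×10⁶ m.
r₂ = 20780 km = 2.078×10⁷ m.
Transfer ellipse a_t = (r₁ + r₂)/2 = 1.374×10⁷ m.
At r₁: circular v_c1 = √(μ/r₁) = 6959 m/s; transfer-periapsis v_p = √[μ(2/r₁ − 1/a_t)] = 8557 m/s.
Δv₁ = v_p − v_c1 = 1598 m/s.
At r₂: circular v_c2 = √(μ/r₂) = 3954 m/s; transfer-apoapsis v_a = √[μ(2/r₂ − 1/a_t)] = 2763 m/s.
Δv₂ = v_c2 − v_a = 1192 m/s.
Total Δv = Δv₁ + Δv₂ = 2789 m/s.

Δv_total ≈ 2790 m/s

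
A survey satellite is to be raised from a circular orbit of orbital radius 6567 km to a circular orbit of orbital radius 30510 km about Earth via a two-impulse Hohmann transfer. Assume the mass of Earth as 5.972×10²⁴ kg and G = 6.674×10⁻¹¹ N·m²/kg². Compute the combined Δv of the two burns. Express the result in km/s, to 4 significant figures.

Δv_total ≈ 3.667 km/s

μ = GM = 6.674×10⁻¹¹ × 5.972×10²⁴ = 3.986×10¹⁴ m³/s².
r₁ = 6567 km = 6.567×10⁶ m.
r₂ = 30510 km = 3.051×10⁷ m.
Transfer ellipse a_t = (r₁ + r₂)/2 = 1.854×10⁷ m.
At r₁: circular v_c1 = √(μ/r₁) = 7791 m/s; transfer-perigee v_p = √[μ(2/r₁ − 1/a_t)] = 9994 m/s.
Δv₁ = v_p − v_c1 = 2204 m/s.
At r₂: circular v_c2 = √(μ/r₂) = 3614 m/s; transfer-apogee v_a = √[μ(2/r₂ − 1/a_t)] = 2151 m/s.
Δv₂ = v_c2 − v_a = 1463 m/s.
Total Δv = Δv₁ + Δv₂ = 3667 m/s = 3.667 km/s.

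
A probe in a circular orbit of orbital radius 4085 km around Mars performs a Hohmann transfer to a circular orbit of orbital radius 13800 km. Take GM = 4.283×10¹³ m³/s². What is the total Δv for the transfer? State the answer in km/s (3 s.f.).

Δv_total ≈ 1.36 km/s

r₁ = 4085 km = 4.085×10⁶ m.
r₂ = 13800 km = 1.380×10⁷ m.
Transfer ellipse a_t = (r₁ + r₂)/2 = 8.942×10⁶ m.
At r₁: circular v_c1 = √(μ/r₁) = 3238 m/s; transfer-periapsis v_p = √[μ(2/r₁ − 1/a_t)] = 4022 m/s.
Δv₁ = v_p − v_c1 = 784.4 m/s.
At r₂: circular v_c2 = √(μ/r₂) = 1762 m/s; transfer-apoapsis v_a = √[μ(2/r₂ − 1/a_t)] = 1191 m/s.
Δv₂ = v_c2 − v_a = 571.0 m/s.
Total Δv = Δv₁ + Δv₂ = 1355 m/s = 1.355 km/s.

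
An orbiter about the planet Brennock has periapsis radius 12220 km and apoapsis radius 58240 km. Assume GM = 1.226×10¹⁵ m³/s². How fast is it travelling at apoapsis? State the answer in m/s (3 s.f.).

v ≈ 2700 m/s

Semi-major axis a = (r_p + r_a)/2 = 35230 km = 3.523×10⁷ m.
Vis-viva: v² = μ(2/r − 1/a) = 1.226×10¹⁵ × (3.434×10⁻⁸ − 2.838×10⁻⁸) = 7.302×10⁶ m²/s².
v = 2702 m/s.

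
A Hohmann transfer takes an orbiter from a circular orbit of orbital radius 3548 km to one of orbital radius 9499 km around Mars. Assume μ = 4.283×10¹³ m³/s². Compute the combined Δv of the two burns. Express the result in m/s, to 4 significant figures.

Δv_total ≈ 1276 m/s

r₁ = 3548 km = 3.548×10⁶ m.
r₂ = 9499 km = 9.499×10⁶ m.
Transfer ellipse a_t = (r₁ + r₂)/2 = 6.524×10⁶ m.
At r₁: circular v_c1 = √(μ/r₁) = 3474 m/s; transfer-periapsis v_p = √[μ(2/r₁ − 1/a_t)] = 4193 m/s.
Δv₁ = v_p − v_c1 = 718.2 m/s.
At r₂: circular v_c2 = √(μ/r₂) = 2123 m/s; transfer-apoapsis v_a = √[μ(2/r₂ − 1/a_t)] = 1566 m/s.
Δv₂ = v_c2 − v_a = 557.4 m/s.
Total Δv = Δv₁ + Δv₂ = 1276 m/s.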